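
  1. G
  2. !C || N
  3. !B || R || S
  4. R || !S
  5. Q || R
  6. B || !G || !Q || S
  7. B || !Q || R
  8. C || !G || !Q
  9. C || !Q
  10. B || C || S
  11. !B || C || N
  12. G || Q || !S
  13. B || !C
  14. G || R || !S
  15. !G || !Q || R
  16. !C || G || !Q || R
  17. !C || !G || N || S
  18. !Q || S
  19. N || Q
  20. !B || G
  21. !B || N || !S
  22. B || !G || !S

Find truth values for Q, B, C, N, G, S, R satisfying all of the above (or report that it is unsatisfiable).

Q = True, B = True, C = True, N = True, G = True, S = True, R = True

Unit clause (G) forces G = True.
Set Q = True.
  then (C || !G || !Q) forces C = True.
  then (B || !C) forces B = True.
  then (!G || !Q || R) forces R = True.
  then (!Q || S) forces S = True.
  then (!B || N || !S) forces N = True.
All clauses satisfied.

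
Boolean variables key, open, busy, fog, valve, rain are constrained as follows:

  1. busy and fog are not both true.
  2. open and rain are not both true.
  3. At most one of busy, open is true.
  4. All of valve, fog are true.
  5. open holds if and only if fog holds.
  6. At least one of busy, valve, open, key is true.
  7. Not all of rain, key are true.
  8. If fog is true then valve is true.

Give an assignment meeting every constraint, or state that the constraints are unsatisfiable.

key = False; open = True; busy = False; fog = True; valve = True; rain = False

  (1) busy=F, fog=T — not both ✓
  (2) open=T, rain=F — not both ✓
  (3) {busy, open}: 1 true — at most one ✓
  (4) {valve, fog}: all 2 true ✓
  (5) open=T, fog=T — same ✓
  (6) {busy, valve, open, key}: 2 true — at least one ✓
  (7) {rain, key}: 0/2 true — not all ✓
  (8) fog=T ⇒ valve: T ✓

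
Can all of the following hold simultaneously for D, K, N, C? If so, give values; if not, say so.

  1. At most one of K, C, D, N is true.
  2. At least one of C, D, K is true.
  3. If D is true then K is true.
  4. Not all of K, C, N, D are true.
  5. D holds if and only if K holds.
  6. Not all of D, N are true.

D=F, K=F, N=F, C=T

  (1) {K, C, D, N}: 1 true — at most one ✓
  (2) {C, D, K}: 1 true — at least one ✓
  (3) D=F ⇒ K: vacuous ✓
  (4) {K, C, N, D}: 1/4 true — not all ✓
  (5) D=F, K=F — same ✓
  (6) {D, N}: 0/2 true — not all ✓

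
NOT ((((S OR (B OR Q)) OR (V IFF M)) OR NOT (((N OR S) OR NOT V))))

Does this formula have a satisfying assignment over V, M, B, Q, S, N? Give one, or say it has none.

V = False, M = True, B = False, Q = False, S = False, N = True

  NOT ((((S OR (B OR Q)) OR (V IFF M)) OR NOT (((N OR S) OR NOT V)))) = True
    ((S OR (B OR Q)) OR (V IFF M)) OR NOT (((N OR S) OR NOT V)) = False
      (S OR (B OR Q)) OR (V IFF M) = False
        S OR (B OR Q) = False
          B OR Q = False
        V IFF M = False
      NOT (((N OR S) OR NOT V)) = False
        (N OR S) OR NOT V = True
          N OR S = True
          NOT V = True
The formula evaluates to True.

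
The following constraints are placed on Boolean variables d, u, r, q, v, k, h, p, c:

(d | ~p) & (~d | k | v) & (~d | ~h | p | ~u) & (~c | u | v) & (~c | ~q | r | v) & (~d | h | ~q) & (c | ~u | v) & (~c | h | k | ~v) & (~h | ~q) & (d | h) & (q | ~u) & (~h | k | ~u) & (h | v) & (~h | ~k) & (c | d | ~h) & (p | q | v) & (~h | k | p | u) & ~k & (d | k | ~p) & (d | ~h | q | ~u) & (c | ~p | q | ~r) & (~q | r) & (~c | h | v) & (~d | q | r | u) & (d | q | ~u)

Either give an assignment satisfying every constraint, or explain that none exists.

Unit clause (~k) forces k = False.
Try d = False:
  (d | ~p) forces p = False.
  (d | h) forces h = True.
  (~h | ~q) forces q = False.
  (q | ~u) forces u = False.
  clause (~h | k | p | u) is falsified — backtrack.
So d = True.
  then (~d | k | v) forces v = True.
Set u = False.
Try r = False:
  (~q | r) forces q = False.
  clause (~d | q | r | u) is falsified — backtrack.
So r = True.
Set q = False.
Set h = True.
  then (~h | k | p | u) forces p = True.
  then (c | ~p | q | ~r) forces c = True.
All clauses satisfied.

d = True, u = False, r = True, q = False, v = True, k = False, h = True, p = True, c = True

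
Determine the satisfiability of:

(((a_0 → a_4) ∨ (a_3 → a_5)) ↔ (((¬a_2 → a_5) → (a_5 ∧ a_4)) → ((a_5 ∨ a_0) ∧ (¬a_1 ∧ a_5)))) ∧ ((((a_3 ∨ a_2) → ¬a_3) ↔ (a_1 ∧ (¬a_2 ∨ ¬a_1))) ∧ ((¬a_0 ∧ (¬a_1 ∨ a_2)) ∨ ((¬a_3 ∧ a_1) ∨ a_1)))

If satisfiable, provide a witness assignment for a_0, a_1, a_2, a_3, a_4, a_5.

a_0=T; a_1=T; a_2=T; a_3=T; a_4=F; a_5=T

  ((a_0 → a_4) ∨ (a_3 → a_5)) ↔ (((¬a_2 → a_5) → (a_5 ∧ a_4)) → ((a_5 ∨ a_0) ∧ (¬a_1 ∧ a_5))) = True
    (a_0 → a_4) ∨ (a_3 → a_5) = True
      a_0 → a_4 = False
      a_3 → a_5 = True
    ((¬a_2 → a_5) → (a_5 ∧ a_4)) → ((a_5 ∨ a_0) ∧ (¬a_1 ∧ a_5)) = True
      (¬a_2 → a_5) → (a_5 ∧ a_4) = False
        ¬a_2 → a_5 = True
          ¬a_2 = False
        a_5 ∧ a_4 = False
      (a_5 ∨ a_0) ∧ (¬a_1 ∧ a_5) = False
        a_5 ∨ a_0 = True
        ¬a_1 ∧ a_5 = False
          ¬a_1 = False
  (((a_3 ∨ a_2) → ¬a_3) ↔ (a_1 ∧ (¬a_2 ∨ ¬a_1))) ∧ ((¬a_0 ∧ (¬a_1 ∨ a_2)) ∨ ((¬a_3 ∧ a_1) ∨ a_1)) = True
    ((a_3 ∨ a_2) → ¬a_3) ↔ (a_1 ∧ (¬a_2 ∨ ¬a_1)) = True
      (a_3 ∨ a_2) → ¬a_3 = False
        a_3 ∨ a_2 = True
        ¬a_3 = False
      a_1 ∧ (¬a_2 ∨ ¬a_1) = False
        ¬a_2 ∨ ¬a_1 = False
          ¬a_2 = False
          ¬a_1 = False
    (¬a_0 ∧ (¬a_1 ∨ a_2)) ∨ ((¬a_3 ∧ a_1) ∨ a_1) = True
      ¬a_0 ∧ (¬a_1 ∨ a_2) = False
        ¬a_0 = False
        ¬a_1 ∨ a_2 = True
          ¬a_1 = False
      (¬a_3 ∧ a_1) ∨ a_1 = True
        ¬a_3 ∧ a_1 = False
          ¬a_3 = False
Both conjuncts True, so the formula holds.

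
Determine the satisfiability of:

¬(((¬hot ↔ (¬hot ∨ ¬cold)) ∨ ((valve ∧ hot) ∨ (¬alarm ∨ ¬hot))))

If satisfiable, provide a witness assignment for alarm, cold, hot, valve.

alarm=T; cold=F; hot=T; valve=F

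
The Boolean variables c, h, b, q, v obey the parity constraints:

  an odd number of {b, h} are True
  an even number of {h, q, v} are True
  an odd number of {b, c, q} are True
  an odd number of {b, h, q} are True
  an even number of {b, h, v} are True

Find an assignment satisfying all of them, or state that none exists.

c: True, h: True, b: False, q: False, v: True

{b, h}: 1 true → odd ✓
{h, q, v}: 2 true → even ✓
{b, c, q}: 1 true → odd ✓
{b, h, q}: 1 true → odd ✓
{b, h, v}: 2 true → even ✓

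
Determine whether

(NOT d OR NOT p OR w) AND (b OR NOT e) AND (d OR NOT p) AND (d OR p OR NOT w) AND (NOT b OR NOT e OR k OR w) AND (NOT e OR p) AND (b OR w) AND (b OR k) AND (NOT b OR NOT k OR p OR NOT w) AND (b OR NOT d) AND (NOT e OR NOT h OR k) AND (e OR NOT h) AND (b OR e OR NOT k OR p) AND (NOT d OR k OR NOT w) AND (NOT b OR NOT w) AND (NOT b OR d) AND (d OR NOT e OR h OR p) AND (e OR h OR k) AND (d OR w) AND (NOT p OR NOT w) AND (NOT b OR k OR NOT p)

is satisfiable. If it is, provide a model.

b = True, e = False, h = False, w = False, k = True, p = False, d = True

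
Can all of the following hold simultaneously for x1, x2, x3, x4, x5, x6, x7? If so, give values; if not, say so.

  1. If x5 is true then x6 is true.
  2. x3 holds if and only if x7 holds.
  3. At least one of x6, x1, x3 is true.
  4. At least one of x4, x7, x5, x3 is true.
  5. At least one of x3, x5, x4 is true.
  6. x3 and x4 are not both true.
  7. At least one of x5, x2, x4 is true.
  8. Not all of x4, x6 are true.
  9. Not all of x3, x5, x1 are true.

x1=T; x2=F; x3=F; x4=F; x5=T; x6=T; x7=F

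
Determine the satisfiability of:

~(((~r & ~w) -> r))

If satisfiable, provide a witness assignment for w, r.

w: False, r: False

  ~(((~r & ~w) -> r)) = True
    (~r & ~w) -> r = False
      ~r & ~w = True
        ~r = True
        ~w = True
The formula evaluates to True.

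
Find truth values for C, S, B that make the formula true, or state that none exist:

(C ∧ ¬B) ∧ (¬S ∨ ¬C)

C=T, S=F, B=F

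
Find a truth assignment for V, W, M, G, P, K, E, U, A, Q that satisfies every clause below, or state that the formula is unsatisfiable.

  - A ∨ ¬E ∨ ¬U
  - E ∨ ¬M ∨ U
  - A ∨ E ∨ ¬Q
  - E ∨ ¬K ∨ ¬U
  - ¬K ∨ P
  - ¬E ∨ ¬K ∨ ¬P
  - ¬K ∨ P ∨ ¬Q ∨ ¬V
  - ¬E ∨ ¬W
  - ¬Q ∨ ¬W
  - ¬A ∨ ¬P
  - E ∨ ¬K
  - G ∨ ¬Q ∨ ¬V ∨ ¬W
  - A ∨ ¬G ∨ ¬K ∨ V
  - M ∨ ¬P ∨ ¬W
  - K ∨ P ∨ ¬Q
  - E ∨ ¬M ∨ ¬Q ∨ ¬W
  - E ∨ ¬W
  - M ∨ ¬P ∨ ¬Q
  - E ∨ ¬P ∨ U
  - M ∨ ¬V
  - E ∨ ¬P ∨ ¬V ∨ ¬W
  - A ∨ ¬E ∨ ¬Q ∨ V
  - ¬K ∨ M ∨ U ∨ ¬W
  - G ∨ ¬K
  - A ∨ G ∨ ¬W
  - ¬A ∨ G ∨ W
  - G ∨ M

Set V = True.
  then (M ∨ ¬V) forces M = True.
Try W = True:
  (¬E ∨ ¬W) forces E = False.
  clause (E ∨ ¬W) is falsified — backtrack.
So W = False.
Set G = True.
Set P = True.
  then (¬A ∨ ¬P) forces A = False.
Set K = False.
Set E = False.
  then (E ∨ ¬M ∨ U) forces U = True.
  then (A ∨ E ∨ ¬Q) forces Q = False.
All clauses satisfied.

V: True; W: False; M: True; G: True; P: True; K: False; E: False; U: True; A: False; Q: False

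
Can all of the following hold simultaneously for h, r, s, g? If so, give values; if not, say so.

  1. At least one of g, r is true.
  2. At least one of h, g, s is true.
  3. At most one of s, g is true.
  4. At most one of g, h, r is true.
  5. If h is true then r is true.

h=F; r=T; s=T; g=F

  (1) {g, r}: 1 true — at least one ✓
  (2) {h, g, s}: 1 true — at least one ✓
  (3) {s, g}: 1 true — at most one ✓
  (4) {g, h, r}: 1 true — at most one ✓
  (5) h=F ⇒ r: vacuous ✓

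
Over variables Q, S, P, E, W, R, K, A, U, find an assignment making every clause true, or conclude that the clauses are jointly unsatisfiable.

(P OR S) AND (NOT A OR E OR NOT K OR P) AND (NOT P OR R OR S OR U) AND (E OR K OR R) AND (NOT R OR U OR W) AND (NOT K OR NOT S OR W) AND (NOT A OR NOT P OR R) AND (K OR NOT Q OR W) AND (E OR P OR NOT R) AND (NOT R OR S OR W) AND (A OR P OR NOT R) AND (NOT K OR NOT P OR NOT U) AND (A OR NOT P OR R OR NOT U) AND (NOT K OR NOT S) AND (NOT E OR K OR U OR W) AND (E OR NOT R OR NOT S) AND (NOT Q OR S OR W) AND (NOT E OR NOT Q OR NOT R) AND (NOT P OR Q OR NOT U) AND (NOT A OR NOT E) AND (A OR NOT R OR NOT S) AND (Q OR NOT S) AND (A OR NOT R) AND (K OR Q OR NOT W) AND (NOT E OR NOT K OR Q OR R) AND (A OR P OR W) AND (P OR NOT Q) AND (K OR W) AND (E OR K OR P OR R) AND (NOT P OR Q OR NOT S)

Set Q = True.
  then (P OR NOT Q) forces P = True.
Set S = False.
  then (NOT Q OR S OR W) forces W = True.
Set E = False.
Try R = False:
  (NOT P OR R OR S OR U) forces U = True.
  (E OR K OR R) forces K = True.
  clause (NOT K OR NOT P OR NOT U) is falsified — backtrack.
So R = True.
  then (A OR NOT R) forces A = True.
Set K = False.
Set U = True.
All clauses satisfied.

Q = True, S = False, P = True, E = False, W = True, R = True, K = False, A = True, U = True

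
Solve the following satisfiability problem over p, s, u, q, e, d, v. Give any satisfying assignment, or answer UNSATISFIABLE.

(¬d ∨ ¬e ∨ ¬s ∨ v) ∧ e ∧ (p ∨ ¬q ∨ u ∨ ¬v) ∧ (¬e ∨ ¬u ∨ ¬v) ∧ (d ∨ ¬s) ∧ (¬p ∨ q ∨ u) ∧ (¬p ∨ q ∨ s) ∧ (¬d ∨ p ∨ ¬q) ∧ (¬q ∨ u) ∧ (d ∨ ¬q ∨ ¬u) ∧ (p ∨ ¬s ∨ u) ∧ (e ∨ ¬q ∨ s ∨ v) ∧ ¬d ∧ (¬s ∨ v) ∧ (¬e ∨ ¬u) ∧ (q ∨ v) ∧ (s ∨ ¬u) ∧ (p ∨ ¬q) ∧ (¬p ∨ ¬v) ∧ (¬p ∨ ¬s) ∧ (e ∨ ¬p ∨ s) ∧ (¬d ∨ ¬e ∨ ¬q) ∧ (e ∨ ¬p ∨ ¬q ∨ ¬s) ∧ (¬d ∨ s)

p = False; s = False; u = False; q = False; e = True; d = False; v = True

Unit clause (e) forces e = True.
Unit clause (¬d) forces d = False.
In (¬e ∨ ¬u) only ¬u is left, so u = False.
In (d ∨ ¬s) only ¬s is left, so s = False.
In (¬q ∨ u) only ¬q is left, so q = False.
In (q ∨ v) only v is left, so v = True.
In (¬p ∨ ¬v) only ¬p is left, so p = False.
All clauses satisfied.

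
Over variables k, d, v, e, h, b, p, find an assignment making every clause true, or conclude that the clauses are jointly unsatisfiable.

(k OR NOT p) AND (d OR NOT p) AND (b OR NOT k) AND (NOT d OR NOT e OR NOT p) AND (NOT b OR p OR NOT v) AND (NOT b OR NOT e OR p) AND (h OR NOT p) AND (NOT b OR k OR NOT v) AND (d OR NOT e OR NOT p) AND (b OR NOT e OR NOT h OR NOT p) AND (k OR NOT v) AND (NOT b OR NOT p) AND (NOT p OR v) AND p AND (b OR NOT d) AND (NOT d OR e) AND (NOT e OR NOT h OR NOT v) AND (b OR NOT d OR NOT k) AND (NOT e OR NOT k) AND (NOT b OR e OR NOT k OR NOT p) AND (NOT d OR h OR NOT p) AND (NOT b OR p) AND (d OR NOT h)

Case k = True:
  (b OR NOT k) forces b = True.
  (NOT b OR NOT p) forces p = False.
  Clause (p) is falsified — contradiction.
Case k = False:
  (k OR NOT p) forces p = False.
  Clause (p) is falsified — contradiction.
Both cases fail, so the formula is unsatisfiable.

Unsatisfiable — no assignment works.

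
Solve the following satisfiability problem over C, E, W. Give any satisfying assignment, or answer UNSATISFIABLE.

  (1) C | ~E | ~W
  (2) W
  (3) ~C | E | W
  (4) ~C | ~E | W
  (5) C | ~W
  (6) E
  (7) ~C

Case C = True:
  Clause (~C) is falsified — contradiction.
Case C = False:
  (W) forces W = True.
  Clause (C | ~W) is falsified — contradiction.
Both cases fail, so the formula is unsatisfiable.

Unsatisfiable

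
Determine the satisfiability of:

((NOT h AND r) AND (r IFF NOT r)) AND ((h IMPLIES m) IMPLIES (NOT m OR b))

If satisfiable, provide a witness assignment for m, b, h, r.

The conjunct r IFF NOT r is unsatisfiable on its own:
  r=F: evaluates to False.
  r=T: evaluates to False.
So the whole conjunction is unsatisfiable.

Unsatisfiable — no assignment works.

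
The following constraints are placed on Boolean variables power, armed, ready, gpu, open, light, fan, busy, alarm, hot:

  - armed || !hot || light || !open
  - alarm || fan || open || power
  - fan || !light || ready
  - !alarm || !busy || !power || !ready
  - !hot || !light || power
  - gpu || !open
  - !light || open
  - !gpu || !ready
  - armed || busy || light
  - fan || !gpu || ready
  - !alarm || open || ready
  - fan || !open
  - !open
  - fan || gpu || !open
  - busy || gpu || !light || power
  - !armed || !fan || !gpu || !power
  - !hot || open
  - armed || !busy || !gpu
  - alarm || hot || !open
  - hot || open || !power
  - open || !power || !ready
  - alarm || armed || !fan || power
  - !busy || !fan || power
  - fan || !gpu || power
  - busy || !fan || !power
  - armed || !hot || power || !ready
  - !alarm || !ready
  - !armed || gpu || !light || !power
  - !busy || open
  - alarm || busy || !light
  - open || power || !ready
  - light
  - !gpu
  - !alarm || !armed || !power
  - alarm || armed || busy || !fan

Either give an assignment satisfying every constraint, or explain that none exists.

UNSATISFIABLE

Case open = True:
  Clause (!open) is falsified — contradiction.
Case open = False:
  (!light || open) forces light = False.
  Clause (light) is falsified — contradiction.
Both cases fail, so the formula is unsatisfiable.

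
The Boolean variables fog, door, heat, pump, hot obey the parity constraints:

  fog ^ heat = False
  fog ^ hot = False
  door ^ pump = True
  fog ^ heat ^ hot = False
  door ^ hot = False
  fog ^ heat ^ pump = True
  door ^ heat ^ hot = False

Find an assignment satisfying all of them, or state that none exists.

fog=F; door=F; heat=F; pump=T; hot=F

fog ^ heat = F ^ F = False ✓
fog ^ hot = F ^ F = False ✓
door ^ pump = F ^ T = True ✓
fog ^ heat ^ hot = F ^ F ^ F = False ✓
door ^ hot = F ^ F = False ✓
fog ^ heat ^ pump = F ^ F ^ T = True ✓
door ^ heat ^ hot = F ^ F ^ F = False ✓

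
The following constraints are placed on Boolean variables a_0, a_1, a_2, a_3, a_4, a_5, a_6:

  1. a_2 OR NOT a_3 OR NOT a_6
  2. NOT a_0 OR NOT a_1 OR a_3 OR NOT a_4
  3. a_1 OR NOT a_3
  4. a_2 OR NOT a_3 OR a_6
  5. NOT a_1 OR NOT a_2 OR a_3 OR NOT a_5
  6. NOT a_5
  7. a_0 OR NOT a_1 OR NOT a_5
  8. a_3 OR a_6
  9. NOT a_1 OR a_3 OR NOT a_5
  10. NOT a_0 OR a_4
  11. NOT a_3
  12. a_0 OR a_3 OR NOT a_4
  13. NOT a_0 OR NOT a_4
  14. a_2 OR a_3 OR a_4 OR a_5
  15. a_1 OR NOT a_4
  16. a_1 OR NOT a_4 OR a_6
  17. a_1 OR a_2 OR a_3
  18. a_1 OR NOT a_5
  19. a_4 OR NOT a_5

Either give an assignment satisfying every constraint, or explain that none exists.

a_0: False; a_1: False; a_2: True; a_3: False; a_4: False; a_5: False; a_6: True

Unit clause (NOT a_5) forces a_5 = False.
Unit clause (NOT a_3) forces a_3 = False.
In (a_3 OR a_6) only a_6 is left, so a_6 = True.
Set a_0 = False.
  then (a_0 OR a_3 OR NOT a_4) forces a_4 = False.
  then (a_2 OR a_3 OR a_4 OR a_5) forces a_2 = True.
Set a_1 = False.
All clauses satisfied.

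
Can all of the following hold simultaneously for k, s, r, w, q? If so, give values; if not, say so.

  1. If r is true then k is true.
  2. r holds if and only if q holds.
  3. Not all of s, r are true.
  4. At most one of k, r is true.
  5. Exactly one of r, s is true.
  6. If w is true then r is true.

k: False, s: True, r: False, w: False, q: False

  (1) r=F ⇒ k: vacuous ✓
  (2) r=F, q=F — same ✓
  (3) {s, r}: 1/2 true — not all ✓
  (4) {k, r}: 0 true — at most one ✓
  (5) {r, s}: 1 true — exactly one ✓
  (6) w=F ⇒ r: vacuous ✓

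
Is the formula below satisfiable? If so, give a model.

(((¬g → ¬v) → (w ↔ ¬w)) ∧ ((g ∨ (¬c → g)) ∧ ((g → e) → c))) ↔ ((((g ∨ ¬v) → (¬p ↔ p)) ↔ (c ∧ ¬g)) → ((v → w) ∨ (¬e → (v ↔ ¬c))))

e=F, c=T, p=T, g=T, v=T, w=F

  (((¬g → ¬v) → (w ↔ ¬w)) ∧ ((g ∨ (¬c → g)) ∧ ((g → e) → c))) ↔ ((((g ∨ ¬v) → (¬p ↔ p)) ↔ (c ∧ ¬g)) → ((v → w) ∨ (¬e → (v ↔ ¬c)))) = True
    ((¬g → ¬v) → (w ↔ ¬w)) ∧ ((g ∨ (¬c → g)) ∧ ((g → e) → c)) = False
      (¬g → ¬v) → (w ↔ ¬w) = False
        ¬g → ¬v = True
          ¬g = False
          ¬v = False
        w ↔ ¬w = False
          ¬w = True
      (g ∨ (¬c → g)) ∧ ((g → e) → c) = True
        g ∨ (¬c → g) = True
          ¬c → g = True
            ¬c = False
        (g → e) → c = True
          g → e = False
    (((g ∨ ¬v) → (¬p ↔ p)) ↔ (c ∧ ¬g)) → ((v → w) ∨ (¬e → (v ↔ ¬c))) = False
      ((g ∨ ¬v) → (¬p ↔ p)) ↔ (c ∧ ¬g) = True
        (g ∨ ¬v) → (¬p ↔ p) = False
          g ∨ ¬v = True
            ¬v = False
          ¬p ↔ p = False
            ¬p = False
        c ∧ ¬g = False
          ¬g = False
      (v → w) ∨ (¬e → (v ↔ ¬c)) = False
        v → w = False
        ¬e → (v ↔ ¬c) = False
          ¬e = True
          v ↔ ¬c = False
            ¬c = False
The formula evaluates to True.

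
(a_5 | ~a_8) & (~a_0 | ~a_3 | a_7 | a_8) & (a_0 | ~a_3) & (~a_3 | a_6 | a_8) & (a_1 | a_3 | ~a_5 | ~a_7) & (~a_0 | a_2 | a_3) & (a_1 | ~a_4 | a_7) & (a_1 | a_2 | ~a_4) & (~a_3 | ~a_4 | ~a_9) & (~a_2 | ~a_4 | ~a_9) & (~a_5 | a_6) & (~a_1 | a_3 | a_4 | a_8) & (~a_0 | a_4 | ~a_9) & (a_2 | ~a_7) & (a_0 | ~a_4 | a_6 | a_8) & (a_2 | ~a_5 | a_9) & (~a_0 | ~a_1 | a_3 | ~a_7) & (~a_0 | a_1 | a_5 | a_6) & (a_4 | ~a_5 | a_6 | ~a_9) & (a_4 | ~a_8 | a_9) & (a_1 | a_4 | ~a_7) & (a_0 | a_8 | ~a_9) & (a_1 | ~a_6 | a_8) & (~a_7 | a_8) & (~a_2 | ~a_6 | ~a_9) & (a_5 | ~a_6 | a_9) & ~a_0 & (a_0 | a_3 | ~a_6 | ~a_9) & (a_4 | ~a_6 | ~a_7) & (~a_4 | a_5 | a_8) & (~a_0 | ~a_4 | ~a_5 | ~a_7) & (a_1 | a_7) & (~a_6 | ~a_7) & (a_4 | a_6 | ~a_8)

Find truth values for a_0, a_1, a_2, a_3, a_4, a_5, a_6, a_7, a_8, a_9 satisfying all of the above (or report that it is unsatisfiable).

Unit clause (~a_0) forces a_0 = False.
In (a_0 | ~a_3) only ~a_3 is left, so a_3 = False.
Try a_1 = False:
  (a_1 | a_7) forces a_7 = True.
  (a_1 | a_3 | ~a_5 | ~a_7) forces a_5 = False.
  (a_5 | ~a_8) forces a_8 = False.
  clause (~a_7 | a_8) is falsified — backtrack.
So a_1 = True.
Set a_2 = True.
Try a_4 = False:
  (~a_1 | a_3 | a_4 | a_8) forces a_8 = True.
  (a_5 | ~a_8) forces a_5 = True.
  (~a_5 | a_6) forces a_6 = True.
  (a_4 | ~a_8 | a_9) forces a_9 = True.
  clause (~a_2 | ~a_6 | ~a_9) is falsified — backtrack.
So a_4 = True.
  then (~a_2 | ~a_4 | ~a_9) forces a_9 = False.
Set a_5 = True.
  then (~a_5 | a_6) forces a_6 = True.
  then (~a_6 | ~a_7) forces a_7 = False.
Set a_8 = True.
All clauses satisfied.

a_0 = False, a_1 = True, a_2 = True, a_3 = False, a_4 = True, a_5 = True, a_6 = True, a_7 = False, a_8 = True, a_9 = False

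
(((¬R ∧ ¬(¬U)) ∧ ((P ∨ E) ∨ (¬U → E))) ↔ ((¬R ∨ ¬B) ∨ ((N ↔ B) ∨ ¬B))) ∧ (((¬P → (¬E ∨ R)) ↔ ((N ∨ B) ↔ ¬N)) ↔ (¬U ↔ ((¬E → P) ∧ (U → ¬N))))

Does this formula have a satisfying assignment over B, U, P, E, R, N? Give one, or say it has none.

B = True; U = True; P = False; E = False; R = False; N = False

  ((¬R ∧ ¬(¬U)) ∧ ((P ∨ E) ∨ (¬U → E))) ↔ ((¬R ∨ ¬B) ∨ ((N ↔ B) ∨ ¬B)) = True
    (¬R ∧ ¬(¬U)) ∧ ((P ∨ E) ∨ (¬U → E)) = True
      ¬R ∧ ¬(¬U) = True
        ¬R = True
        ¬(¬U) = True
          ¬U = False
      (P ∨ E) ∨ (¬U → E) = True
        P ∨ E = False
        ¬U → E = True
          ¬U = False
    (¬R ∨ ¬B) ∨ ((N ↔ B) ∨ ¬B) = True
      ¬R ∨ ¬B = True
        ¬R = True
        ¬B = False
      (N ↔ B) ∨ ¬B = False
        N ↔ B = False
        ¬B = False
  ((¬P → (¬E ∨ R)) ↔ ((N ∨ B) ↔ ¬N)) ↔ (¬U ↔ ((¬E → P) ∧ (U → ¬N))) = True
    (¬P → (¬E ∨ R)) ↔ ((N ∨ B) ↔ ¬N) = True
      ¬P → (¬E ∨ R) = True
        ¬P = True
        ¬E ∨ R = True
          ¬E = True
      (N ∨ B) ↔ ¬N = True
        N ∨ B = True
        ¬N = True
    ¬U ↔ ((¬E → P) ∧ (U → ¬N)) = True
      ¬U = False
      (¬E → P) ∧ (U → ¬N) = False
        ¬E → P = False
          ¬E = True
        U → ¬N = True
          ¬N = True
Both conjuncts True, so the formula holds.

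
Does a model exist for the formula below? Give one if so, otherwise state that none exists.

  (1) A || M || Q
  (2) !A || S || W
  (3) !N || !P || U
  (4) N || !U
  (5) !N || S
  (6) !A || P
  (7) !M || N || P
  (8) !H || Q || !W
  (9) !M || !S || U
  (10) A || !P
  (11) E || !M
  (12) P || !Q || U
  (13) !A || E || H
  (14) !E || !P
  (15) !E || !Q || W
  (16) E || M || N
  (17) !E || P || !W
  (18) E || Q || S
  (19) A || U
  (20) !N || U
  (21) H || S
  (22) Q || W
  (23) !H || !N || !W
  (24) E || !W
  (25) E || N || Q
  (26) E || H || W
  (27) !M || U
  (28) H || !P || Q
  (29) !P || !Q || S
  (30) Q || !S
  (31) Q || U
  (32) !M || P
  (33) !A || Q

A=T; H=T; M=F; N=T; Q=T; P=T; W=F; S=T; U=T; E=F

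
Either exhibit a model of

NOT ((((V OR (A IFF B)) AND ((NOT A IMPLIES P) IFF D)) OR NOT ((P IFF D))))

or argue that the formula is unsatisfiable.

D = False, A = True, B = False, P = False, V = False

  NOT ((((V OR (A IFF B)) AND ((NOT A IMPLIES P) IFF D)) OR NOT ((P IFF D)))) = True
    ((V OR (A IFF B)) AND ((NOT A IMPLIES P) IFF D)) OR NOT ((P IFF D)) = False
      (V OR (A IFF B)) AND ((NOT A IMPLIES P) IFF D) = False
        V OR (A IFF B) = False
          A IFF B = False
        (NOT A IMPLIES P) IFF D = False
          NOT A IMPLIES P = True
            NOT A = False
      NOT ((P IFF D)) = False
        P IFF D = True
The formula evaluates to True.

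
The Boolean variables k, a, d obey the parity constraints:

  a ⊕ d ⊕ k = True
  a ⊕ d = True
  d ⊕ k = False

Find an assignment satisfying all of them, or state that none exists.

k = False, a = True, d = False

a ⊕ d ⊕ k = T ⊕ F ⊕ F = True ✓
a ⊕ d = T ⊕ F = True ✓
d ⊕ k = F ⊕ F = False ✓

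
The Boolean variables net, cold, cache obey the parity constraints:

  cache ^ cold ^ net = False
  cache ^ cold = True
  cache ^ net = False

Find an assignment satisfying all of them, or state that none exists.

net = True; cold = False; cache = True

cache ^ cold ^ net = T ^ F ^ T = False ✓
cache ^ cold = T ^ F = True ✓
cache ^ net = T ^ T = False ✓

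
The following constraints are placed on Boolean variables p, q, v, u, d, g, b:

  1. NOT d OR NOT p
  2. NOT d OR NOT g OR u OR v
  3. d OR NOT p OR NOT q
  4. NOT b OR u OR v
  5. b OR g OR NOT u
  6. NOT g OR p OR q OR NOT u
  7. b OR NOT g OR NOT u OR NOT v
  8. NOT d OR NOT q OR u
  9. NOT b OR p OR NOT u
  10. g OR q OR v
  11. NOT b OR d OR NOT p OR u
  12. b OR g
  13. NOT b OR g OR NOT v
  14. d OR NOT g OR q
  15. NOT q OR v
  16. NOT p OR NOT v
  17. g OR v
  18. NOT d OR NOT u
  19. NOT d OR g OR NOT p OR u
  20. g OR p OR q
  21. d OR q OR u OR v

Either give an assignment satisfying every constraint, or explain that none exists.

p=F, q=F, v=T, u=F, d=T, g=T, b=F

Try p = True:
  (NOT d OR NOT p) forces d = False.
  (d OR NOT p OR NOT q) forces q = False.
  (d OR NOT g OR q) forces g = False.
  (g OR q OR v) forces v = True.
  clause (NOT p OR NOT v) is falsified — backtrack.
So p = False.
Set q = False.
  then (g OR p OR q) forces g = True.
  then (NOT g OR p OR q OR NOT u) forces u = False.
  then (d OR NOT g OR q) forces d = True.
  then (NOT d OR NOT g OR u OR v) forces v = True.
Set b = False.
All clauses satisfied.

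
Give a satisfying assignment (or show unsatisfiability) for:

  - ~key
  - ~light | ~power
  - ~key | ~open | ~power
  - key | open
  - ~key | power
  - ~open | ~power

key=F, power=F, open=T, light=T

Unit clause (~key) forces key = False.
In (key | open) only open is left, so open = True.
In (~open | ~power) only ~power is left, so power = False.
Set light = True.
Check each clause:
  (~key): ~key holds.
  (~light | ~power): ~power holds.
  (~key | ~open | ~power): ~key holds.
  (key | open): open holds.
  (~key | power): ~key holds.
  (~open | ~power): ~power holds.
All clauses satisfied.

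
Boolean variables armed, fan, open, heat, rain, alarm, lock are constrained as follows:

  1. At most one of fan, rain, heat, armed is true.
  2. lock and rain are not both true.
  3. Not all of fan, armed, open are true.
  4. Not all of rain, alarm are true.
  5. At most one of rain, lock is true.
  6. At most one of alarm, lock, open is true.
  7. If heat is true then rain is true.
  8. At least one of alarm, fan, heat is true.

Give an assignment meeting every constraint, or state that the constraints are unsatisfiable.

armed = False, fan = True, open = False, heat = False, rain = False, alarm = False, lock = True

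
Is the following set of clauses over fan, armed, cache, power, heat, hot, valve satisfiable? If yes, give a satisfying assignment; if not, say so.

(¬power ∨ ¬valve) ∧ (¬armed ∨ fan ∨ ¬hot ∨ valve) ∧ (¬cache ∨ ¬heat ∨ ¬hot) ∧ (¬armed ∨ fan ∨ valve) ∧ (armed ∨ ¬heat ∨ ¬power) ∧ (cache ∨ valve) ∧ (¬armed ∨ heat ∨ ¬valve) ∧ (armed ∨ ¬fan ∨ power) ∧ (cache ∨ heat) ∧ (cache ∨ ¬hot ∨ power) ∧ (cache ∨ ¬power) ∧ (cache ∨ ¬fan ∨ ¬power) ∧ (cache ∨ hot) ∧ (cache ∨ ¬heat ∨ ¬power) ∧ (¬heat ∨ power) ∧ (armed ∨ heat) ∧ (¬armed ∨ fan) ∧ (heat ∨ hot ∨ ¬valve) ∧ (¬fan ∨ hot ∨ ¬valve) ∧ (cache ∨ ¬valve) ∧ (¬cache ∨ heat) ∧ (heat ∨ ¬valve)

Try fan = False:
  (¬armed ∨ fan) forces armed = False.
  (armed ∨ heat) forces heat = True.
  (armed ∨ ¬heat ∨ ¬power) forces power = False.
  clause (¬heat ∨ power) is falsified — backtrack.
So fan = True.
Try armed = False:
  (armed ∨ ¬fan ∨ power) forces power = True.
  (¬power ∨ ¬valve) forces valve = False.
  (armed ∨ ¬heat ∨ ¬power) forces heat = False.
  clause (armed ∨ heat) is falsified — backtrack.
So armed = True.
Set cache = True.
  then (¬cache ∨ heat) forces heat = True.
  then (¬cache ∨ ¬heat ∨ ¬hot) forces hot = False.
  then (¬heat ∨ power) forces power = True.
  then (¬fan ∨ hot ∨ ¬valve) forces valve = False.
All clauses satisfied.

fan = True, armed = True, cache = True, power = True, heat = True, hot = False, valve = False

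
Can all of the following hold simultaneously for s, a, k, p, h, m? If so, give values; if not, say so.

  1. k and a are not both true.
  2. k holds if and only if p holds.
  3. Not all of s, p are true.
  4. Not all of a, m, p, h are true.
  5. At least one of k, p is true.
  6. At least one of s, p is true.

s=F, a=F, k=T, p=T, h=T, m=T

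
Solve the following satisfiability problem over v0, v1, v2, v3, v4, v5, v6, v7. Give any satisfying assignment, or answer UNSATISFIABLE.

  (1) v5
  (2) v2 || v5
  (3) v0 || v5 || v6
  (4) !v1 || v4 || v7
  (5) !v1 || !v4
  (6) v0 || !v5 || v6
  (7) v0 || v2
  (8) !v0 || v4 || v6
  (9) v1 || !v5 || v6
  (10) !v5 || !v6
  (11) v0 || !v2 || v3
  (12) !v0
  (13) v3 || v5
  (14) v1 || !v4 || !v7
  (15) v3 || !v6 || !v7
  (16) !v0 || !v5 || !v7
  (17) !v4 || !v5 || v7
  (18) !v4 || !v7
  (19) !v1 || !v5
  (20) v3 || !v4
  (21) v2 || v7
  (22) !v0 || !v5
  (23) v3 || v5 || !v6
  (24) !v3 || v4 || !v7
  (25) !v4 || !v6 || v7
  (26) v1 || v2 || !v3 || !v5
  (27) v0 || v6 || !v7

Case v0 = True:
  Clause (!v0) is falsified — contradiction.
Case v0 = False:
  (v5) forces v5 = True.
  (v0 || !v5 || v6) forces v6 = True.
  Clause (!v5 || !v6) is falsified — contradiction.
Both cases fail, so the formula is unsatisfiable.

No satisfying assignment exists.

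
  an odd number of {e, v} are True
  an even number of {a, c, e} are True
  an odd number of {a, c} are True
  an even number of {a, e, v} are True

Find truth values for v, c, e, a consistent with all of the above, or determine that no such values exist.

v=F, c=F, e=T, a=T

{e, v}: 1 true → odd ✓
{a, c, e}: 2 true → even ✓
{a, c}: 1 true → odd ✓
{a, e, v}: 2 true → even ✓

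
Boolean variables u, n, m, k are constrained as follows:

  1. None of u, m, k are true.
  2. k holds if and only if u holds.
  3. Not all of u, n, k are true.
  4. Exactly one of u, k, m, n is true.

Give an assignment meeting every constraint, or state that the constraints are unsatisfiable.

u = False, n = True, m = False, k = False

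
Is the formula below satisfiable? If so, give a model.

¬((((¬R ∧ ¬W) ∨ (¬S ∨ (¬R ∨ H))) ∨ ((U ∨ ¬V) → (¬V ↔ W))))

H: False, S: True, V: True, U: True, W: True, R: True

  ¬((((¬R ∧ ¬W) ∨ (¬S ∨ (¬R ∨ H))) ∨ ((U ∨ ¬V) → (¬V ↔ W)))) = True
    ((¬R ∧ ¬W) ∨ (¬S ∨ (¬R ∨ H))) ∨ ((U ∨ ¬V) → (¬V ↔ W)) = False
      (¬R ∧ ¬W) ∨ (¬S ∨ (¬R ∨ H)) = False
        ¬R ∧ ¬W = False
          ¬R = False
          ¬W = False
        ¬S ∨ (¬R ∨ H) = False
          ¬S = False
          ¬R ∨ H = False
            ¬R = False
      (U ∨ ¬V) → (¬V ↔ W) = False
        U ∨ ¬V = True
          ¬V = False
        ¬V ↔ W = False
          ¬V = False
The formula evaluates to True.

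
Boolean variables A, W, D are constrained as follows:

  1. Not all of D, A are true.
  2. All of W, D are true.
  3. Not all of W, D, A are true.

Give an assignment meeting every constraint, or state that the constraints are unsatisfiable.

A = False; W = True; D = True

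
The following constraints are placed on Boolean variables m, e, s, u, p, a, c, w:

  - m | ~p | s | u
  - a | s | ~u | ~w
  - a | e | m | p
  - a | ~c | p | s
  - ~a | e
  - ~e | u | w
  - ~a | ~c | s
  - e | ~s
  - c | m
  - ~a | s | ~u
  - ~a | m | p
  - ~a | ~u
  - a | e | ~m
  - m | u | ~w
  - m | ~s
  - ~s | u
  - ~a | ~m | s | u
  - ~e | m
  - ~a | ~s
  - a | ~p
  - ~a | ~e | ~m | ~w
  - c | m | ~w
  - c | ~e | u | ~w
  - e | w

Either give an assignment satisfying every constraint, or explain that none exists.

m=T, e=T, s=T, u=T, p=F, a=F, c=F, w=F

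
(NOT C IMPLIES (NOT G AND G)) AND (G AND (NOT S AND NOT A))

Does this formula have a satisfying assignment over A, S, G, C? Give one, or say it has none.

A = False; S = False; G = True; C = True

  NOT C IMPLIES (NOT G AND G) = True
    NOT C = False
    NOT G AND G = False
      NOT G = False
  G AND (NOT S AND NOT A) = True
    NOT S AND NOT A = True
      NOT S = True
      NOT A = True
Both conjuncts True, so the formula holds.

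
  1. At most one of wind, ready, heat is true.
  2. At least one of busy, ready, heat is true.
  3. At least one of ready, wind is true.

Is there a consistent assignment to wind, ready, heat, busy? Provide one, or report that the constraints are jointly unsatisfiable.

wind=F, ready=T, heat=F, busy=T

  (1) {wind, ready, heat}: 1 true — at most one ✓
  (2) {busy, ready, heat}: 2 true — at least one ✓
  (3) {ready, wind}: 1 true — at least one ✓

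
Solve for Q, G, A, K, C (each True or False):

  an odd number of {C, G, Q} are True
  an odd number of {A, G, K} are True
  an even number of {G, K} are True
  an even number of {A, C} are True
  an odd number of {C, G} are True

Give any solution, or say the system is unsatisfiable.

Q=F, G=F, A=T, K=F, C=T

{C, G, Q}: 1 true → odd ✓
{A, G, K}: 1 true → odd ✓
{G, K}: 0 true → even ✓
{A, C}: 2 true → even ✓
{C, G}: 1 true → odd ✓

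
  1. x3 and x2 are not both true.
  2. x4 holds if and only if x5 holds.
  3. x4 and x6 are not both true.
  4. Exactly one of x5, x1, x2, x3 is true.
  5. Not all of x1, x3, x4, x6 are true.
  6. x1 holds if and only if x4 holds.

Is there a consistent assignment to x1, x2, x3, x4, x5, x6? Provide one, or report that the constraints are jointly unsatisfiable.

x1 = False, x2 = False, x3 = True, x4 = False, x5 = False, x6 = True

  (1) x3=T, x2=F — not both ✓
  (2) x4=F, x5=F — same ✓
  (3) x4=F, x6=T — not both ✓
  (4) {x5, x1, x2, x3}: 1 true — exactly one ✓
  (5) {x1, x3, x4, x6}: 2/4 true — not all ✓
  (6) x1=F, x4=F — same ✓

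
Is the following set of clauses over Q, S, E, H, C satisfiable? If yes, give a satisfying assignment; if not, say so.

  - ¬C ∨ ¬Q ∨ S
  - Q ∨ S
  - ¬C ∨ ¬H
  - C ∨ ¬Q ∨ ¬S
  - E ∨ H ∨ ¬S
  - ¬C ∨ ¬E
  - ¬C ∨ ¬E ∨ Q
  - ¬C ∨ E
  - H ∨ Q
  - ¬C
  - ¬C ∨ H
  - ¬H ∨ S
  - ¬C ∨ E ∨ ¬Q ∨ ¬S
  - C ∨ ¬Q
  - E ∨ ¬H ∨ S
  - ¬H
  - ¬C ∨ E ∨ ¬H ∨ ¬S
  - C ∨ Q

Case C = True:
  Clause (¬C) is falsified — contradiction.
Case C = False:
  (C ∨ ¬Q) forces Q = False.
  Clause (C ∨ Q) is falsified — contradiction.
Both cases fail, so the formula is unsatisfiable.

Unsatisfiable — no assignment works.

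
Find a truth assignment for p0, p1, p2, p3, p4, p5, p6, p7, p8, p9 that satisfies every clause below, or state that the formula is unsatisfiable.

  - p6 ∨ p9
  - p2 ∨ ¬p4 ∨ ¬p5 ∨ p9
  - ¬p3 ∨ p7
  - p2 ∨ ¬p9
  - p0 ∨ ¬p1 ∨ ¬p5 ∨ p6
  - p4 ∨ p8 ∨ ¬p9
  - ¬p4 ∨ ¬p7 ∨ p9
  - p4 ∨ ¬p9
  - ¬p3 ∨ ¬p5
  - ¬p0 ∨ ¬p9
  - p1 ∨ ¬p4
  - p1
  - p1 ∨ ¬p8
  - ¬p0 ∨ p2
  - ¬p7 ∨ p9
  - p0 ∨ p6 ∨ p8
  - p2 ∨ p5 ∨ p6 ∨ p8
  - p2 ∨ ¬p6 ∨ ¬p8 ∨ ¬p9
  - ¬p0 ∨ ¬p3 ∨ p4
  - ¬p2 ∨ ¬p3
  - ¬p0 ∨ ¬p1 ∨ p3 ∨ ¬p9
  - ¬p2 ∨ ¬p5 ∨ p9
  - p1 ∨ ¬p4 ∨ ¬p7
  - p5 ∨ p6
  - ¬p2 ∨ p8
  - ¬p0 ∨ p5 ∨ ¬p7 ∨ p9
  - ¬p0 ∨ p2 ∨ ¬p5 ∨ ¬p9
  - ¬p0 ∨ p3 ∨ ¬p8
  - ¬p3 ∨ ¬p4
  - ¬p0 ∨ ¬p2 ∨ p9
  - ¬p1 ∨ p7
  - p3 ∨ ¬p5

Unit clause (p1) forces p1 = True.
In (¬p1 ∨ p7) only p7 is left, so p7 = True.
In (¬p7 ∨ p9) only p9 is left, so p9 = True.
In (p2 ∨ ¬p9) only p2 is left, so p2 = True.
In (p4 ∨ ¬p9) only p4 is left, so p4 = True.
In (¬p0 ∨ ¬p9) only ¬p0 is left, so p0 = False.
In (¬p2 ∨ ¬p3) only ¬p3 is left, so p3 = False.
In (¬p2 ∨ p8) only p8 is left, so p8 = True.
In (p3 ∨ ¬p5) only ¬p5 is left, so p5 = False.
In (p5 ∨ p6) only p6 is left, so p6 = True.
All clauses satisfied.

p0 = False, p1 = True, p2 = True, p3 = False, p4 = True, p5 = False, p6 = True, p7 = True, p8 = True, p9 = True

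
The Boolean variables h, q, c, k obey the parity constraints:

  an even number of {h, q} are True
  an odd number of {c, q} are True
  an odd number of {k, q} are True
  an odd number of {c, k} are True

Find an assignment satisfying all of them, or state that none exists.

UNSATISFIABLE

Adding constraints 2, 3, 4 mod 2: every variable appears an even number of times on the left, so the left side is 0.
But the right sides sum to 1 (mod 2). 0 ≠ 1 — the system is inconsistent.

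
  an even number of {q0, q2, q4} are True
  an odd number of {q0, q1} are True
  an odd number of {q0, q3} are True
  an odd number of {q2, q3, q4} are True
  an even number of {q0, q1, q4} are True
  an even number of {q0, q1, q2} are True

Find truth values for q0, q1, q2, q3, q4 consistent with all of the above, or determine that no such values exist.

q0=F, q1=T, q2=T, q3=T, q4=T

{q0, q2, q4}: 2 true → even ✓
{q0, q1}: 1 true → odd ✓
{q0, q3}: 1 true → odd ✓
{q2, q3, q4}: 3 true → odd ✓
{q0, q1, q4}: 2 true → even ✓
{q0, q1, q2}: 2 true → even ✓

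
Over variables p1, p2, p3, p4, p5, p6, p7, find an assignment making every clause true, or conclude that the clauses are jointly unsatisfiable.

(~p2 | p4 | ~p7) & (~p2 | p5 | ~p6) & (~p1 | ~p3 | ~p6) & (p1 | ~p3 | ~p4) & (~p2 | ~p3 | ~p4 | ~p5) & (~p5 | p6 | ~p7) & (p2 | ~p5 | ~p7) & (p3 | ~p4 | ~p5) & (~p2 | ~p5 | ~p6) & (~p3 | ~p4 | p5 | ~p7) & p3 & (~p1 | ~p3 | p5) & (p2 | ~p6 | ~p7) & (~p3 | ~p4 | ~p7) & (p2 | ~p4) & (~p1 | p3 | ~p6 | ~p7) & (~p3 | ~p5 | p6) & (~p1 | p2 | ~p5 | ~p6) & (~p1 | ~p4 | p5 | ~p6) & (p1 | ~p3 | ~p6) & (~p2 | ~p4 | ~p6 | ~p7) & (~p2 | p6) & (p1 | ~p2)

Unit clause (p3) forces p3 = True.
Try p1 = True:
  (~p1 | ~p3 | ~p6) forces p6 = False.
  (~p1 | ~p3 | p5) forces p5 = True.
  clause (~p3 | ~p5 | p6) is falsified — backtrack.
So p1 = False.
  then (p1 | ~p3 | ~p4) forces p4 = False.
  then (p1 | ~p3 | ~p6) forces p6 = False.
  then (~p2 | p6) forces p2 = False.
  then (~p3 | ~p5 | p6) forces p5 = False.
Set p7 = False.
All clauses satisfied.

p1: False; p2: False; p3: True; p4: False; p5: False; p6: False; p7: False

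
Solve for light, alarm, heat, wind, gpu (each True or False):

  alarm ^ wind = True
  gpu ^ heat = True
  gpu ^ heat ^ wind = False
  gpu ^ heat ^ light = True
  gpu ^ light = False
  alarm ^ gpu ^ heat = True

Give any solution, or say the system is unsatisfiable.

light = False; alarm = False; heat = True; wind = True; gpu = False

alarm ^ wind = F ^ T = True ✓
gpu ^ heat = F ^ T = True ✓
gpu ^ heat ^ wind = F ^ T ^ T = False ✓
gpu ^ heat ^ light = F ^ T ^ F = True ✓
gpu ^ light = F ^ F = False ✓
alarm ^ gpu ^ heat = F ^ F ^ T = True ✓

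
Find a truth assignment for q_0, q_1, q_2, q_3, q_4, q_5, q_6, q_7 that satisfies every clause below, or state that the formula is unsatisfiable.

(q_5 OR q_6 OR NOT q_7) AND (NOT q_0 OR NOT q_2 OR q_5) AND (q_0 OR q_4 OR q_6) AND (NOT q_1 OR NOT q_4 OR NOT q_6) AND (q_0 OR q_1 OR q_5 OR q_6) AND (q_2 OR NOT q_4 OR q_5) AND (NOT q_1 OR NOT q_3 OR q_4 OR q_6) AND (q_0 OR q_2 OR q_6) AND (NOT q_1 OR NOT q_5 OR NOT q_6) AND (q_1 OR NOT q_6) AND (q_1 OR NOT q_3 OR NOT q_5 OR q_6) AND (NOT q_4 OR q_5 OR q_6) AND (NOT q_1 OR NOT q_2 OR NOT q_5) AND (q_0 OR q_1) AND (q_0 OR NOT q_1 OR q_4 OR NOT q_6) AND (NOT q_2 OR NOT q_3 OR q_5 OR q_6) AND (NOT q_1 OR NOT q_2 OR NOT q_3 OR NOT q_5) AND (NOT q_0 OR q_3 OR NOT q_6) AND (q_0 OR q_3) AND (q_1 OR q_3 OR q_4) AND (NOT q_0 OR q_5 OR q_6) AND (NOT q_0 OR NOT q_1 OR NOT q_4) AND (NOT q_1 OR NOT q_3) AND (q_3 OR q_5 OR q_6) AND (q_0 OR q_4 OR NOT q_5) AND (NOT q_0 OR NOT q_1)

Try q_0 = False:
  (q_0 OR q_1) forces q_1 = True.
  (q_0 OR q_3) forces q_3 = True.
  clause (NOT q_1 OR NOT q_3) is falsified — backtrack.
So q_0 = True.
  then (NOT q_0 OR NOT q_1) forces q_1 = False.
  then (q_1 OR NOT q_6) forces q_6 = False.
  then (NOT q_0 OR q_5 OR q_6) forces q_5 = True.
  then (q_1 OR NOT q_3 OR NOT q_5 OR q_6) forces q_3 = False.
  then (q_1 OR q_3 OR q_4) forces q_4 = True.
Set q_2 = False.
Set q_7 = False.
All clauses satisfied.

q_0=T, q_1=F, q_2=F, q_3=F, q_4=T, q_5=T, q_6=F, q_7=F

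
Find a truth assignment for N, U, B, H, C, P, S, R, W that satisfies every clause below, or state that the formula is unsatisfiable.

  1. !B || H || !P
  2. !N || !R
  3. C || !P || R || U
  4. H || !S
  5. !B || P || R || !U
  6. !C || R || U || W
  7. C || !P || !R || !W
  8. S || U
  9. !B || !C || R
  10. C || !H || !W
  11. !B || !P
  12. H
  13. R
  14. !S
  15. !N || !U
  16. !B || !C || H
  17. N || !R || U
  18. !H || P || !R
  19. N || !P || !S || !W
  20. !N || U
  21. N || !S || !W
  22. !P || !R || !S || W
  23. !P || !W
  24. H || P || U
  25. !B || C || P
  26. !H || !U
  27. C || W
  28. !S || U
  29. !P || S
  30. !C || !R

Unsatisfiable — no assignment works.

Case U = True:
  (H) forces H = True.
  Clause (!H || !U) is falsified — contradiction.
Case U = False:
  (S || U) forces S = True.
  Clause (!S) is falsified — contradiction.
Both cases fail, so the formula is unsatisfiable.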